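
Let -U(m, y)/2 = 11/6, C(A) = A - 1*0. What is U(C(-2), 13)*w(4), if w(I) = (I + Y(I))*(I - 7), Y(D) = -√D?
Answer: 22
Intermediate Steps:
C(A) = A (C(A) = A + 0 = A)
U(m, y) = -11/3 (U(m, y) = -22/6 = -2*11/6 = -11/3)
w(I) = (-7 + I)*(I - √I) (w(I) = (I - √I)*(I - 7) = (I - √I)*(-7 + I) = (-7 + I)*(I - √I))
U(C(-2), 13)*w(4) = -11*(4² - 4^(3/2) - 7*4 + 7*√4)/3 = -11*(16 - 1*8 - 28 + 7*2)/3 = -11*(16 - 8 - 28 + 14)/3 = -11/3*(-6) = 22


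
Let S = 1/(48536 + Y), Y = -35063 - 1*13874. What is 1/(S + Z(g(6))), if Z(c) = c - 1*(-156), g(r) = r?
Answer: 401/64961 ≈ 0.0061729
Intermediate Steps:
Z(c) = 156 + c (Z(c) = c + 156 = 156 + c)
Y = -48937 (Y = -35063 - 13874 = -48937)
S = -1/401 (S = 1/(48536 - 48937) = 1/(-401) = -1/401 ≈ -0.0024938)
1/(S + Z(g(6))) = 1/(-1/401 + (156 + 6)) = 1/(-1/401 + 162) = 1/(64961/401) = 401/64961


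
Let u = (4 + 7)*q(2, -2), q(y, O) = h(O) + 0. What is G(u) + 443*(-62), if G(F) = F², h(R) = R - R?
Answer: -27466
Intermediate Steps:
h(R) = 0
q(y, O) = 0 (q(y, O) = 0 + 0 = 0)
u = 0 (u = (4 + 7)*0 = 11*0 = 0)
G(u) + 443*(-62) = 0² + 443*(-62) = 0 - 27466 = -27466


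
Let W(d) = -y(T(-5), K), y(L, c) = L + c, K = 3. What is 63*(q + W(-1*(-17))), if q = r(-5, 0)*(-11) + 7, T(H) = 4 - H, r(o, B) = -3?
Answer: 1764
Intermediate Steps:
W(d) = -12 (W(d) = -((4 - 1*(-5)) + 3) = -((4 + 5) + 3) = -(9 + 3) = -1*12 = -12)
q = 40 (q = -3*(-11) + 7 = 33 + 7 = 40)
63*(q + W(-1*(-17))) = 63*(40 - 12) = 63*28 = 1764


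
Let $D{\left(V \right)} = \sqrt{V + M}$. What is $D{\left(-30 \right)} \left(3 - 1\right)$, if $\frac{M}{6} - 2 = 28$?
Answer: $10 \sqrt{6} \approx 24.495$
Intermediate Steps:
$M = 180$ ($M = 12 + 6 \cdot 28 = 12 + 168 = 180$)
$D{\left(V \right)} = \sqrt{180 + V}$ ($D{\left(V \right)} = \sqrt{V + 180} = \sqrt{180 + V}$)
$D{\left(-30 \right)} \left(3 - 1\right) = \sqrt{180 - 30} \left(3 - 1\right) = \sqrt{150} \cdot 2 = 5 \sqrt{6} \cdot 2 = 10 \sqrt{6}$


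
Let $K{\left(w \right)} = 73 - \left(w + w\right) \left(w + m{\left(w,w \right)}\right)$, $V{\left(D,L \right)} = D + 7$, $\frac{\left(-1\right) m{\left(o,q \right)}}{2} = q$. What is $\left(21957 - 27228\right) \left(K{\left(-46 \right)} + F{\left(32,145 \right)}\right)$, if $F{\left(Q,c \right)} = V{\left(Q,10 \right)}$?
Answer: $-22897224$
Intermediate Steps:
$m{\left(o,q \right)} = - 2 q$
$V{\left(D,L \right)} = 7 + D$
$F{\left(Q,c \right)} = 7 + Q$
$K{\left(w \right)} = 73 + 2 w^{2}$ ($K{\left(w \right)} = 73 - \left(w + w\right) \left(w - 2 w\right) = 73 - 2 w \left(- w\right) = 73 - - 2 w^{2} = 73 + 2 w^{2}$)
$\left(21957 - 27228\right) \left(K{\left(-46 \right)} + F{\left(32,145 \right)}\right) = \left(21957 - 27228\right) \left(\left(73 + 2 \left(-46\right)^{2}\right) + \left(7 + 32\right)\right) = - 5271 \left(\left(73 + 2 \cdot 2116\right) + 39\right) = - 5271 \left(\left(73 + 4232\right) + 39\right) = - 5271 \left(4305 + 39\right) = \left(-5271\right) 4344 = -22897224$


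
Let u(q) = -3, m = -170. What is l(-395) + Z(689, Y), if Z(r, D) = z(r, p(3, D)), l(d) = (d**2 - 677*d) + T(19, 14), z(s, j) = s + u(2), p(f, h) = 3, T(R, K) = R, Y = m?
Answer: 424145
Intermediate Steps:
Y = -170
z(s, j) = -3 + s (z(s, j) = s - 3 = -3 + s)
l(d) = 19 + d**2 - 677*d (l(d) = (d**2 - 677*d) + 19 = 19 + d**2 - 677*d)
Z(r, D) = -3 + r
l(-395) + Z(689, Y) = (19 + (-395)**2 - 677*(-395)) + (-3 + 689) = (19 + 156025 + 267415) + 686 = 423459 + 686 = 424145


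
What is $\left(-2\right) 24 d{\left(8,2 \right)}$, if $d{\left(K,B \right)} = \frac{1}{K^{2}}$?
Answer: $- \frac{3}{4} \approx -0.75$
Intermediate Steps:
$d{\left(K,B \right)} = \frac{1}{K^{2}}$
$\left(-2\right) 24 d{\left(8,2 \right)} = \frac{\left(-2\right) 24}{64} = \left(-48\right) \frac{1}{64} = - \frac{3}{4}$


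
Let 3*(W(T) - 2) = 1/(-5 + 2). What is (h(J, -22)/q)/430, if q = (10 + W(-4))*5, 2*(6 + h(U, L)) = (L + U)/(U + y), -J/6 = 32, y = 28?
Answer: -7893/37728200 ≈ -0.00020921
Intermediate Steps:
J = -192 (J = -6*32 = -192)
W(T) = 17/9 (W(T) = 2 + 1/(3*(-5 + 2)) = 2 + (⅓)/(-3) = 2 + (⅓)*(-⅓) = 2 - ⅑ = 17/9)
h(U, L) = -6 + (L + U)/(2*(28 + U)) (h(U, L) = -6 + ((L + U)/(U + 28))/2 = -6 + ((L + U)/(28 + U))/2 = -6 + (L + U)/(2*(28 + U)))
q = 535/9 (q = (10 + 17/9)*5 = (107/9)*5 = 535/9 ≈ 59.444)
(h(J, -22)/q)/430 = (((-336 - 22 - 11*(-192))/(2*(28 - 192)))/(535/9))/430 = (((½)*(-336 - 22 + 2112)/(-164))*(9/535))*(1/430) = (((½)*(-1/164)*1754)*(9/535))*(1/430) = -877/164*9/535*(1/430) = -7893/87740*1/430 = -7893/37728200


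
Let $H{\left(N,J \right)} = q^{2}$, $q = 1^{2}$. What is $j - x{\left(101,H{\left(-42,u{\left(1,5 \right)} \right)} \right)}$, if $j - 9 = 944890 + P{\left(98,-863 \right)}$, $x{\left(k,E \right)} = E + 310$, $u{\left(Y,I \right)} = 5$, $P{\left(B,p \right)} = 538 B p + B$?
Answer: $-44556126$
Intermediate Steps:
$P{\left(B,p \right)} = B + 538 B p$ ($P{\left(B,p \right)} = 538 B p + B = B + 538 B p$)
$q = 1$
$H{\left(N,J \right)} = 1$ ($H{\left(N,J \right)} = 1^{2} = 1$)
$x{\left(k,E \right)} = 310 + E$
$j = -44555815$ ($j = 9 + \left(944890 + 98 \left(1 + 538 \left(-863\right)\right)\right) = 9 + \left(944890 + 98 \left(1 - 464294\right)\right) = 9 + \left(944890 + 98 \left(-464293\right)\right) = 9 + \left(944890 - 45500714\right) = 9 - 44555824 = -44555815$)
$j - x{\left(101,H{\left(-42,u{\left(1,5 \right)} \right)} \right)} = -44555815 - \left(310 + 1\right) = -44555815 - 311 = -44556126$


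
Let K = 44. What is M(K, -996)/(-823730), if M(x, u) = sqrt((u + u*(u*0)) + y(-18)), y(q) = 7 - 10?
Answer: -3*I*sqrt(111)/823730 ≈ -3.8371e-5*I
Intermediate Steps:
y(q) = -3
M(x, u) = sqrt(-3 + u) (M(x, u) = sqrt((u + u*(u*0)) - 3) = sqrt((u + u*0) - 3) = sqrt((u + 0) - 3) = sqrt(u - 3) = sqrt(-3 + u))
M(K, -996)/(-823730) = sqrt(-3 - 996)/(-823730) = sqrt(-999)*(-1/823730) = (3*I*sqrt(111))*(-1/823730) = -3*I*sqrt(111)/823730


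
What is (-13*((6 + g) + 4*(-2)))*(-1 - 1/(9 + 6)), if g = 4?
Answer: 416/15 ≈ 27.733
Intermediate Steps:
(-13*((6 + g) + 4*(-2)))*(-1 - 1/(9 + 6)) = (-13*((6 + 4) + 4*(-2)))*(-1 - 1/(9 + 6)) = (-13*(10 - 8))*(-1 - 1/15) = (-13*2)*(-1 - 1*1/15) = -26*(-1 - 1/15) = -26*(-16/15) = 416/15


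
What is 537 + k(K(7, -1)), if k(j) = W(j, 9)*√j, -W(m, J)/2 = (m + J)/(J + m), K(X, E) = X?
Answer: 537 - 2*√7 ≈ 531.71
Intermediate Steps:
W(m, J) = -2 (W(m, J) = -2*(m + J)/(J + m) = -2*(J + m)/(J + m) = -2*1 = -2)
k(j) = -2*√j
537 + k(K(7, -1)) = 537 - 2*√7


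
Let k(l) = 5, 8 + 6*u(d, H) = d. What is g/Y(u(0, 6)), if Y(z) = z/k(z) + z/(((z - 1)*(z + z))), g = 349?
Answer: -73290/101 ≈ -725.64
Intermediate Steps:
u(d, H) = -4/3 + d/6
Y(z) = 1/(2*(-1 + z)) + z/5 (Y(z) = z/5 + z/(((z - 1)*(z + z))) = z*(⅕) + z/(((-1 + z)*(2*z))) = z/5 + z/((2*z*(-1 + z))) = z/5 + z*(1/(2*z*(-1 + z))) = z/5 + 1/(2*(-1 + z)) = 1/(2*(-1 + z)) + z/5)
g/Y(u(0, 6)) = 349/(((5 - 2*(-4/3 + (⅙)*0) + 2*(-4/3 + (⅙)*0)²)/(10*(-1 + (-4/3 + (⅙)*0))))) = 349/(((5 - 2*(-4/3 + 0) + 2*(-4/3 + 0)²)/(10*(-1 + (-4/3 + 0))))) = 349/(((5 - 2*(-4/3) + 2*(-4/3)²)/(10*(-1 - 4/3)))) = 349/(((5 + 8/3 + 2*(16/9))/(10*(-7/3)))) = 349/(((⅒)*(-3/7)*(5 + 8/3 + 32/9))) = 349/(((⅒)*(-3/7)*(101/9))) = 349/(-101/210) = 349*(-210/101) = -73290/101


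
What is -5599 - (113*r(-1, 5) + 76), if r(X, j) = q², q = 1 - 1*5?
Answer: -7483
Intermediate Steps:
q = -4 (q = 1 - 5 = -4)
r(X, j) = 16 (r(X, j) = (-4)² = 16)
-5599 - (113*r(-1, 5) + 76) = -5599 - (113*16 + 76) = -5599 - (1808 + 76) = -5599 - 1*1884 = -5599 - 1884 = -7483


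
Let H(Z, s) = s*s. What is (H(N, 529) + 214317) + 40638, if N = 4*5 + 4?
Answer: 534796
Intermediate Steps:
N = 24 (N = 20 + 4 = 24)
H(Z, s) = s**2
(H(N, 529) + 214317) + 40638 = (529**2 + 214317) + 40638 = (279841 + 214317) + 40638 = 494158 + 40638 = 534796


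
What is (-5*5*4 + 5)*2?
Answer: -190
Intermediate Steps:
(-5*5*4 + 5)*2 = (-25*4 + 5)*2 = (-100 + 5)*2 = -95*2 = -190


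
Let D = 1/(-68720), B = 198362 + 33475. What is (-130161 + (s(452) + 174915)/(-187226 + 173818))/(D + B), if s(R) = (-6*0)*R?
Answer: -7496379624885/13350880779482 ≈ -0.56149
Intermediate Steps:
s(R) = 0 (s(R) = 0*R = 0)
B = 231837
D = -1/68720 ≈ -1.4552e-5
(-130161 + (s(452) + 174915)/(-187226 + 173818))/(D + B) = (-130161 + (0 + 174915)/(-187226 + 173818))/(-1/68720 + 231837) = (-130161 + 174915/(-13408))/(15931838639/68720) = (-130161 + 174915*(-1/13408))*(68720/15931838639) = (-130161 - 174915/13408)*(68720/15931838639) = -1745373603/13408*68720/15931838639 = -7496379624885/13350880779482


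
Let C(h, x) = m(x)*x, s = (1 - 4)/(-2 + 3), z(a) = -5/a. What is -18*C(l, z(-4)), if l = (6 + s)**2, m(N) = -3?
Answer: 135/2 ≈ 67.500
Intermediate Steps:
s = -3 (s = -3/1 = -3*1 = -3)
l = 9 (l = (6 - 3)**2 = 3**2 = 9)
C(h, x) = -3*x
-18*C(l, z(-4)) = -(-54)*(-5/(-4)) = -(-54)*(-5*(-1/4)) = -(-54)*5/4 = -18*(-15/4) = 135/2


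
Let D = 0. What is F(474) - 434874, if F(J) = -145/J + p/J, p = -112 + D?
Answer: -206130533/474 ≈ -4.3487e+5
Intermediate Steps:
p = -112 (p = -112 + 0 = -112)
F(J) = -257/J (F(J) = -145/J - 112/J = -257/J)
F(474) - 434874 = -257/474 - 434874 = -206130533/474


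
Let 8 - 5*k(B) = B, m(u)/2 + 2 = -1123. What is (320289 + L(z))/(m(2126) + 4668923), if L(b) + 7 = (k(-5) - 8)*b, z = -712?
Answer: 1620634/23333365 ≈ 0.069456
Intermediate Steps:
m(u) = -2250 (m(u) = -4 + 2*(-1123) = -4 - 2246 = -2250)
k(B) = 8/5 - B/5
L(b) = -7 - 27*b/5 (L(b) = -7 + ((8/5 - ⅕*(-5)) - 8)*b = -7 + ((8/5 + 1) - 8)*b = -7 + (13/5 - 8)*b = -7 - 27*b/5)
(320289 + L(z))/(m(2126) + 4668923) = (320289 + (-7 - 27/5*(-712)))/(-2250 + 4668923) = (320289 + (-7 + 19224/5))/4666673 = (320289 + 19189/5)*(1/4666673) = (1620634/5)*(1/4666673) = 1620634/23333365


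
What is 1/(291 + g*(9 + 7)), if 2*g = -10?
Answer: 1/211 ≈ 0.0047393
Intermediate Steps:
g = -5 (g = (½)*(-10) = -5)
1/(291 + g*(9 + 7)) = 1/(291 - 5*(9 + 7)) = 1/(291 - 5*16) = 1/(291 - 80) = 1/211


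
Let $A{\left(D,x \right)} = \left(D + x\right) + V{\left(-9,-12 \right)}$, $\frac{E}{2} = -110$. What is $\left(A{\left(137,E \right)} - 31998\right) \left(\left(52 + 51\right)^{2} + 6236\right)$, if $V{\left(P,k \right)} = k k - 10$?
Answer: $-538147215$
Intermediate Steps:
$V{\left(P,k \right)} = -10 + k^{2}$ ($V{\left(P,k \right)} = k^{2} - 10 = -10 + k^{2}$)
$E = -220$ ($E = 2 \left(-110\right) = -220$)
$A{\left(D,x \right)} = 134 + D + x$ ($A{\left(D,x \right)} = \left(D + x\right) - \left(10 - \left(-12\right)^{2}\right) = \left(D + x\right) + \left(-10 + 144\right) = \left(D + x\right) + 134 = 134 + D + x$)
$\left(A{\left(137,E \right)} - 31998\right) \left(\left(52 + 51\right)^{2} + 6236\right) = \left(\left(134 + 137 - 220\right) - 31998\right) \left(\left(52 + 51\right)^{2} + 6236\right) = \left(51 - 31998\right) \left(103^{2} + 6236\right) = - 31947 \left(10609 + 6236\right) = \left(-31947\right) 16845 = -538147215$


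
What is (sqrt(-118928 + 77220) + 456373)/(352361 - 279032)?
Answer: 456373/73329 + 2*I*sqrt(10427)/73329 ≈ 6.2236 + 0.0027851*I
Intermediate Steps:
(sqrt(-118928 + 77220) + 456373)/(352361 - 279032) = (sqrt(-41708) + 456373)/73329 = (2*I*sqrt(10427) + 456373)*(1/73329) = (456373 + 2*I*sqrt(10427))*(1/73329) = 456373/73329 + 2*I*sqrt(10427)/73329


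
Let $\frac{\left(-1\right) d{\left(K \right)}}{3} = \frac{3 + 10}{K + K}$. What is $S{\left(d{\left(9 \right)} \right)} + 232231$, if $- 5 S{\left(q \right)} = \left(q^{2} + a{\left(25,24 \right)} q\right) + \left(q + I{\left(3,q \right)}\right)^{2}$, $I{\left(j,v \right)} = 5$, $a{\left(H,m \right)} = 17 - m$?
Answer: $\frac{10450144}{45} \approx 2.3223 \cdot 10^{5}$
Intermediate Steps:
$d{\left(K \right)} = - \frac{39}{2 K}$ ($d{\left(K \right)} = - 3 \frac{3 + 10}{K + K} = - 3 \frac{13}{2 K} = - \frac{39}{2 K}$)
$S{\left(q \right)} = - \frac{q^{2}}{5} - \frac{\left(5 + q\right)^{2}}{5} + \frac{7 q}{5}$ ($S{\left(q \right)} = - \frac{\left(q^{2} + \left(17 - 24\right) q\right) + \left(q + 5\right)^{2}}{5} = - \frac{\left(q^{2} + \left(17 - 24\right) q\right) + \left(5 + q\right)^{2}}{5} = - \frac{\left(q^{2} - 7 q\right) + \left(5 + q\right)^{2}}{5} = - \frac{q^{2} + \left(5 + q\right)^{2} - 7 q}{5} = - \frac{q^{2}}{5} - \frac{\left(5 + q\right)^{2}}{5} + \frac{7 q}{5}$)
$S{\left(d{\left(9 \right)} \right)} + 232231 = \left(- \frac{\left(- \frac{39}{2 \cdot 9}\right)^{2}}{5} - \frac{\left(5 - \frac{39}{2 \cdot 9}\right)^{2}}{5} + \frac{7 \left(- \frac{39}{2 \cdot 9}\right)}{5}\right) + 232231 = \left(- \frac{\left(\left(- \frac{39}{2}\right) \frac{1}{9}\right)^{2}}{5} - \frac{\left(5 - \frac{13}{6}\right)^{2}}{5} + \frac{7 \left(\left(- \frac{39}{2}\right) \frac{1}{9}\right)}{5}\right) + 232231 = \left(- \frac{\left(- \frac{13}{6}\right)^{2}}{5} - \frac{\left(5 - \frac{13}{6}\right)^{2}}{5} + \frac{7}{5} \left(- \frac{13}{6}\right)\right) + 232231 = \left(\left(- \frac{1}{5}\right) \frac{169}{36} - \frac{\left(\frac{17}{6}\right)^{2}}{5} - \frac{91}{30}\right) + 232231 = \left(- \frac{169}{180} - \frac{289}{180} - \frac{91}{30}\right) + 232231 = - \frac{251}{45} + 232231 = \frac{10450144}{45}$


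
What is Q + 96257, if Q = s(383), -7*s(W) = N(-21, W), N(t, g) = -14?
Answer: 96259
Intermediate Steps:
s(W) = 2 (s(W) = -⅐*(-14) = 2)
Q = 2
Q + 96257 = 2 + 96257 = 96259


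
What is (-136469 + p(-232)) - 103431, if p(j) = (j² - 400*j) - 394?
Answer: -93670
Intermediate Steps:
p(j) = -394 + j² - 400*j
(-136469 + p(-232)) - 103431 = (-136469 + (-394 + (-232)² - 400*(-232))) - 103431 = (-136469 + (-394 + 53824 + 92800)) - 103431 = (-136469 + 146230) - 103431 = 9761 - 103431 = -93670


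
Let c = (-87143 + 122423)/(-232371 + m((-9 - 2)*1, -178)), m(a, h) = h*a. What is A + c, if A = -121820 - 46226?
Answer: -38720018278/230413 ≈ -1.6805e+5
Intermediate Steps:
m(a, h) = a*h
c = -35280/230413 (c = (-87143 + 122423)/(-232371 + ((-9 - 2)*1)*(-178)) = 35280/(-232371 - 11*1*(-178)) = 35280/(-232371 - 11*(-178)) = 35280/(-232371 + 1958) = 35280/(-230413) = 35280*(-1/230413) = -35280/230413 ≈ -0.15312)
A = -168046
A + c = -168046 - 35280/230413 = -38720018278/230413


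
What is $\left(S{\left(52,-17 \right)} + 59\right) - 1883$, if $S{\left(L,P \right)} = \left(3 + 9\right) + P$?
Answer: $-1829$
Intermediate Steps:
$S{\left(L,P \right)} = 12 + P$
$\left(S{\left(52,-17 \right)} + 59\right) - 1883 = \left(\left(12 - 17\right) + 59\right) - 1883 = \left(-5 + 59\right) - 1883 = 54 - 1883 = -1829$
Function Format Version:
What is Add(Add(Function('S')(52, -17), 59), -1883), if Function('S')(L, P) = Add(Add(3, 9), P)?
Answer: -1829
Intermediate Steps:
Function('S')(L, P) = Add(12, P)
Add(Add(Function('S')(52, -17), 59), -1883) = Add(Add(Add(12, -17), 59), -1883) = Add(Add(-5, 59), -1883) = Add(54, -1883) = -1829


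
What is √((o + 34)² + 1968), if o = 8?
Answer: 2*√933 ≈ 61.090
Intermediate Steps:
√((o + 34)² + 1968) = √((8 + 34)² + 1968) = √(42² + 1968) = √(1764 + 1968) = √3732 = 2*√933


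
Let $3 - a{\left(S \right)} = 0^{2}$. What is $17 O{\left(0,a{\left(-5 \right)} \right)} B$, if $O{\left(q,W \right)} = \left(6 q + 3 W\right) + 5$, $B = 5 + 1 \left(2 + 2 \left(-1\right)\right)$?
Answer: $1190$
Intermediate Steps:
$a{\left(S \right)} = 3$ ($a{\left(S \right)} = 3 - 0^{2} = 3 - 0 = 3 + 0 = 3$)
$B = 5$ ($B = 5 + 1 \left(2 - 2\right) = 5 + 1 \cdot 0 = 5 + 0 = 5$)
$O{\left(q,W \right)} = 5 + 3 W + 6 q$ ($O{\left(q,W \right)} = \left(3 W + 6 q\right) + 5 = 5 + 3 W + 6 q$)
$17 O{\left(0,a{\left(-5 \right)} \right)} B = 17 \left(5 + 3 \cdot 3 + 6 \cdot 0\right) 5 = 17 \left(5 + 9 + 0\right) 5 = 17 \cdot 14 \cdot 5 = 238 \cdot 5 = 1190$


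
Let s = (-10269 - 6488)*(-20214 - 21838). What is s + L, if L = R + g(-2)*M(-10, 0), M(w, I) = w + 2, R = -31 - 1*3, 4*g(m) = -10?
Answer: 704665350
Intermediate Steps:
g(m) = -5/2 (g(m) = (¼)*(-10) = -5/2)
R = -34 (R = -31 - 3 = -34)
s = 704665364 (s = -16757*(-42052) = 704665364)
M(w, I) = 2 + w
L = -14 (L = -34 - 5*(2 - 10)/2 = -34 - 5/2*(-8) = -34 + 20 = -14)
s + L = 704665364 - 14 = 704665350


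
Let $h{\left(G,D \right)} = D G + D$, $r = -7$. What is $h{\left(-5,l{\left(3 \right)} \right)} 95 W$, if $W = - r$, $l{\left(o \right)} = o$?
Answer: $-7980$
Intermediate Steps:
$h{\left(G,D \right)} = D + D G$
$W = 7$ ($W = \left(-1\right) \left(-7\right) = 7$)
$h{\left(-5,l{\left(3 \right)} \right)} 95 W = 3 \left(1 - 5\right) 95 \cdot 7 = 3 \left(-4\right) 95 \cdot 7 = \left(-12\right) 95 \cdot 7 = \left(-1140\right) 7 = -7980$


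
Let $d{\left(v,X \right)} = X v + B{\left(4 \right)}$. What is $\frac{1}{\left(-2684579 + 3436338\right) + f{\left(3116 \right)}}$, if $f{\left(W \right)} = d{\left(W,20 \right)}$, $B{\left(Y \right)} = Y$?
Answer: $\frac{1}{814083} \approx 1.2284 \cdot 10^{-6}$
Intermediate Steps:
$d{\left(v,X \right)} = 4 + X v$ ($d{\left(v,X \right)} = X v + 4 = 4 + X v$)
$f{\left(W \right)} = 4 + 20 W$
$\frac{1}{\left(-2684579 + 3436338\right) + f{\left(3116 \right)}} = \frac{1}{\left(-2684579 + 3436338\right) + \left(4 + 20 \cdot 3116\right)} = \frac{1}{751759 + \left(4 + 62320\right)} = \frac{1}{751759 + 62324} = \frac{1}{814083}$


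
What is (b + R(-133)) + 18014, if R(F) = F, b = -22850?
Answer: -4969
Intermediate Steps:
(b + R(-133)) + 18014 = (-22850 - 133) + 18014 = -22983 + 18014 = -4969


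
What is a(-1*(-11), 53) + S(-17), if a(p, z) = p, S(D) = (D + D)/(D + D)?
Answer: 12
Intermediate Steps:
S(D) = 1 (S(D) = (2*D)/((2*D)) = (2*D)*(1/(2*D)) = 1)
a(-1*(-11), 53) + S(-17) = -1*(-11) + 1 = 11 + 1 = 12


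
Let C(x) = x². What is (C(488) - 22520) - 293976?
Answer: -78352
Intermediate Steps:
(C(488) - 22520) - 293976 = (488² - 22520) - 293976 = (238144 - 22520) - 293976 = 215624 - 293976 = -78352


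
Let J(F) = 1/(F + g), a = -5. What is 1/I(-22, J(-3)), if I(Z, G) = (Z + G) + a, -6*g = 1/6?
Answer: -109/2979 ≈ -0.036589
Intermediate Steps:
g = -1/36 (g = -⅙/6 = -⅙*⅙ = -1/36 ≈ -0.027778)
J(F) = 1/(-1/36 + F) (J(F) = 1/(F - 1/36) = 1/(-1/36 + F))
I(Z, G) = -5 + G + Z (I(Z, G) = (Z + G) - 5 = (G + Z) - 5 = -5 + G + Z)
1/I(-22, J(-3)) = 1/(-5 + 36/(-1 + 36*(-3)) - 22) = 1/(-5 + 36/(-1 - 108) - 22) = 1/(-5 + 36/(-109) - 22) = 1/(-5 + 36*(-1/109) - 22) = 1/(-5 - 36/109 - 22) = 1/(-2979/109) = -109/2979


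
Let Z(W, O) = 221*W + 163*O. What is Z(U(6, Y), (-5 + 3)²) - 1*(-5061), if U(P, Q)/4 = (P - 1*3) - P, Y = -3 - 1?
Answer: 3061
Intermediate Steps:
Y = -4
U(P, Q) = -12 (U(P, Q) = 4*((P - 1*3) - P) = 4*((P - 3) - P) = 4*((-3 + P) - P) = 4*(-3) = -12)
Z(W, O) = 163*O + 221*W
Z(U(6, Y), (-5 + 3)²) - 1*(-5061) = (163*(-5 + 3)² + 221*(-12)) - 1*(-5061) = (163*(-2)² - 2652) + 5061 = (163*4 - 2652) + 5061 = (652 - 2652) + 5061 = -2000 + 5061 = 3061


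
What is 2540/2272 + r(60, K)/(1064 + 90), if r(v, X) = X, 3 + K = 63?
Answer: 383435/327736 ≈ 1.1700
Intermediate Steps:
K = 60 (K = -3 + 63 = 60)
2540/2272 + r(60, K)/(1064 + 90) = 2540/2272 + 60/(1064 + 90) = 2540*(1/2272) + 60/1154 = 635/568 + 60*(1/1154) = 635/568 + 30/577 = 383435/327736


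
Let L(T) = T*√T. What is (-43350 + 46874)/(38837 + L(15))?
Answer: 68430794/754154597 - 26430*√15/754154597 ≈ 0.090603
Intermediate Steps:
L(T) = T^(3/2)
(-43350 + 46874)/(38837 + L(15)) = (-43350 + 46874)/(38837 + 15^(3/2)) = 3524/(38837 + 15*√15)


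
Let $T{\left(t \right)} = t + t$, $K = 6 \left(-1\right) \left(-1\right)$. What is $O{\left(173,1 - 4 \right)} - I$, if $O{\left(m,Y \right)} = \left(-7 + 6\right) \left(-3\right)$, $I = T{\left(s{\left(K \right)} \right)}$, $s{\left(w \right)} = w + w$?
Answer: $-21$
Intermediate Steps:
$K = 6$ ($K = \left(-6\right) \left(-1\right) = 6$)
$s{\left(w \right)} = 2 w$
$T{\left(t \right)} = 2 t$
$I = 24$ ($I = 2 \cdot 2 \cdot 6 = 2 \cdot 12 = 24$)
$O{\left(m,Y \right)} = 3$ ($O{\left(m,Y \right)} = \left(-1\right) \left(-3\right) = 3$)
$O{\left(173,1 - 4 \right)} - I = 3 - 24 = -21$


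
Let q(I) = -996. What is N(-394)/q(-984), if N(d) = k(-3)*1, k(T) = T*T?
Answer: -3/332 ≈ -0.0090361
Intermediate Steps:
k(T) = T**2
N(d) = 9 (N(d) = (-3)**2*1 = 9*1 = 9)
N(-394)/q(-984) = 9/(-996) = 9*(-1/996) = -3/332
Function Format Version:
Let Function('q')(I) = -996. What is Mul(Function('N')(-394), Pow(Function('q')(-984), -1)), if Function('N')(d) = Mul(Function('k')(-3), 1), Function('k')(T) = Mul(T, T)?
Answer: Rational(-3, 332) ≈ -0.0090361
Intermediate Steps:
Function('k')(T) = Pow(T, 2)
Function('N')(d) = 9 (Function('N')(d) = Mul(Pow(-3, 2), 1) = Mul(9, 1) = 9)
Mul(Function('N')(-394), Pow(Function('q')(-984), -1)) = Mul(9, Pow(-996, -1)) = Mul(9, Rational(-1, 996)) = Rational(-3, 332)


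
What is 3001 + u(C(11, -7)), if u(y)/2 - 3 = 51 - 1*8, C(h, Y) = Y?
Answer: 3093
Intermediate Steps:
u(y) = 92 (u(y) = 6 + 2*(51 - 1*8) = 6 + 2*(51 - 8) = 6 + 2*43 = 6 + 86 = 92)
3001 + u(C(11, -7)) = 3001 + 92 = 3093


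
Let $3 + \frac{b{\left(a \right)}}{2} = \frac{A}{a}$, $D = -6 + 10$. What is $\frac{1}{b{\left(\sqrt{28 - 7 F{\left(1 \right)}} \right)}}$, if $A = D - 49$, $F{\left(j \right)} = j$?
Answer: $\frac{7}{408} - \frac{5 \sqrt{21}}{408} \approx -0.039002$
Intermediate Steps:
$D = 4$
$A = -45$ ($A = 4 - 49 = -45$)
$b{\left(a \right)} = -6 - \frac{90}{a}$ ($b{\left(a \right)} = -6 + 2 \left(- \frac{45}{a}\right) = -6 - \frac{90}{a}$)
$\frac{1}{b{\left(\sqrt{28 - 7 F{\left(1 \right)}} \right)}} = \frac{1}{-6 - \frac{90}{\sqrt{28 - 7}}} = \frac{1}{-6 - \frac{90}{\sqrt{21}}} = \frac{1}{-6 - 90 \frac{\sqrt{21}}{21}} = \frac{1}{-6 - \frac{30 \sqrt{21}}{7}}$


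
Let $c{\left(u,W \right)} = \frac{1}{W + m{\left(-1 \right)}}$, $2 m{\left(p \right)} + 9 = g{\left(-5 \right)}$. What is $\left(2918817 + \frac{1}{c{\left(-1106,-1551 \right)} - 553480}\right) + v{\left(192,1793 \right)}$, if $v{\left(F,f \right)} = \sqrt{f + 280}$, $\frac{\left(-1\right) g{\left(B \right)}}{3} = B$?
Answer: $\frac{2500804580648949}{856787041} + \sqrt{2073} \approx 2.9189 \cdot 10^{6}$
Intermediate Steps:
$g{\left(B \right)} = - 3 B$
$m{\left(p \right)} = 3$ ($m{\left(p \right)} = - \frac{9}{2} + \frac{\left(-3\right) \left(-5\right)}{2} = - \frac{9}{2} + \frac{1}{2} \cdot 15 = - \frac{9}{2} + \frac{15}{2} = 3$)
$v{\left(F,f \right)} = \sqrt{280 + f}$
$c{\left(u,W \right)} = \frac{1}{3 + W}$ ($c{\left(u,W \right)} = \frac{1}{W + 3} = \frac{1}{3 + W}$)
$\left(2918817 + \frac{1}{c{\left(-1106,-1551 \right)} - 553480}\right) + v{\left(192,1793 \right)} = \left(2918817 + \frac{1}{\frac{1}{3 - 1551} - 553480}\right) + \sqrt{280 + 1793} = \left(2918817 + \frac{1}{\frac{1}{-1548} - 553480}\right) + \sqrt{2073} = \left(2918817 + \frac{1}{- \frac{1}{1548} - 553480}\right) + \sqrt{2073} = \left(2918817 + \frac{1}{- \frac{856787041}{1548}}\right) + \sqrt{2073} = \left(2918817 - \frac{1548}{856787041}\right) + \sqrt{2073} = \frac{2500804580648949}{856787041} + \sqrt{2073}$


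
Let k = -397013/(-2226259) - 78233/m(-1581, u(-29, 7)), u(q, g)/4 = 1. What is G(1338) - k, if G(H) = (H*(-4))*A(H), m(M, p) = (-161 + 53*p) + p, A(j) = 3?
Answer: -1791819713088/122444245 ≈ -14634.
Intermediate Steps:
u(q, g) = 4 (u(q, g) = 4*1 = 4)
m(M, p) = -161 + 54*p
G(H) = -12*H (G(H) = (H*(-4))*3 = -4*H*3 = -12*H)
k = -174145084632/122444245 (k = -397013/(-2226259) - 78233/(-161 + 54*4) = -397013*(-1/2226259) - 78233/(-161 + 216) = 397013/2226259 - 78233/55 = -174145084632/122444245 ≈ -1422.2)
G(1338) - k = -12*1338 - 1*(-174145084632/122444245) = -16056 + 174145084632/122444245 = -1791819713088/122444245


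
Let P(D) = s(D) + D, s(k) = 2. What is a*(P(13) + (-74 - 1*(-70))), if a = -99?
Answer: -1089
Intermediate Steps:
P(D) = 2 + D
a*(P(13) + (-74 - 1*(-70))) = -99*((2 + 13) + (-74 - 1*(-70))) = -99*(15 + (-74 + 70)) = -99*(15 - 4) = -99*11 = -1089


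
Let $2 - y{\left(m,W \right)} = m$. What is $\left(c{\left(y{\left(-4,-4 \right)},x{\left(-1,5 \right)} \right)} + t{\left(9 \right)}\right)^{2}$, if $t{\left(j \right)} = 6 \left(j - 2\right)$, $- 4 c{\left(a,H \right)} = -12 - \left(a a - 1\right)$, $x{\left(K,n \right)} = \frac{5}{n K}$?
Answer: $\frac{46225}{16} \approx 2889.1$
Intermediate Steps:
$y{\left(m,W \right)} = 2 - m$
$x{\left(K,n \right)} = \frac{5}{K n}$
$c{\left(a,H \right)} = \frac{11}{4} + \frac{a^{2}}{4}$ ($c{\left(a,H \right)} = - \frac{-12 - \left(a a - 1\right)}{4} = - \frac{-12 - \left(a^{2} - 1\right)}{4} = - \frac{-12 - \left(-1 + a^{2}\right)}{4} = - \frac{-11 - a^{2}}{4} = \frac{11}{4} + \frac{a^{2}}{4}$)
$t{\left(j \right)} = -12 + 6 j$ ($t{\left(j \right)} = 6 \left(-2 + j\right) = -12 + 6 j$)
$\left(c{\left(y{\left(-4,-4 \right)},x{\left(-1,5 \right)} \right)} + t{\left(9 \right)}\right)^{2} = \left(\left(\frac{11}{4} + \frac{\left(2 - -4\right)^{2}}{4}\right) + \left(-12 + 6 \cdot 9\right)\right)^{2} = \left(\left(\frac{11}{4} + \frac{\left(2 + 4\right)^{2}}{4}\right) + \left(-12 + 54\right)\right)^{2} = \left(\left(\frac{11}{4} + \frac{6^{2}}{4}\right) + 42\right)^{2} = \left(\left(\frac{11}{4} + \frac{1}{4} \cdot 36\right) + 42\right)^{2} = \left(\left(\frac{11}{4} + 9\right) + 42\right)^{2} = \left(\frac{47}{4} + 42\right)^{2} = \left(\frac{215}{4}\right)^{2} = \frac{46225}{16}$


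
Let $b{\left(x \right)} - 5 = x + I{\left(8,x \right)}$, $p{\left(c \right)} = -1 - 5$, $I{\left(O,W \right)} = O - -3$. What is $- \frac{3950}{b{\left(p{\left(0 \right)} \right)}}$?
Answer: $-395$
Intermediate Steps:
$I{\left(O,W \right)} = 3 + O$ ($I{\left(O,W \right)} = O + 3 = 3 + O$)
$p{\left(c \right)} = -6$ ($p{\left(c \right)} = -1 - 5 = -6$)
$b{\left(x \right)} = 16 + x$ ($b{\left(x \right)} = 5 + \left(x + \left(3 + 8\right)\right) = 5 + \left(x + 11\right) = 5 + \left(11 + x\right) = 16 + x$)
$- \frac{3950}{b{\left(p{\left(0 \right)} \right)}} = - \frac{3950}{16 - 6} = - \frac{3950}{10} = \left(-3950\right) \frac{1}{10} = -395$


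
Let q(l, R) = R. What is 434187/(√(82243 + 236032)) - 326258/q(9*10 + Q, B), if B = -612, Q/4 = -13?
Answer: 163129/306 + 434187*√12731/63655 ≈ 1302.7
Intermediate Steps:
Q = -52 (Q = 4*(-13) = -52)
434187/(√(82243 + 236032)) - 326258/q(9*10 + Q, B) = 434187/(√(82243 + 236032)) - 326258/(-612) = 434187/(√318275) - 326258*(-1/612) = 434187/((5*√12731)) + 163129/306 = 434187*(√12731/63655) + 163129/306 = 434187*√12731/63655 + 163129/306 = 163129/306 + 434187*√12731/63655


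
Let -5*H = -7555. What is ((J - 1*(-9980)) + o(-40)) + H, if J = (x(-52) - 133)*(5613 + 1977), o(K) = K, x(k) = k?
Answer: -1392699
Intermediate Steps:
H = 1511 (H = -1/5*(-7555) = 1511)
J = -1404150 (J = (-52 - 133)*(5613 + 1977) = -185*7590 = -1404150)
((J - 1*(-9980)) + o(-40)) + H = ((-1404150 - 1*(-9980)) - 40) + 1511 = ((-1404150 + 9980) - 40) + 1511 = (-1394170 - 40) + 1511 = -1394210 + 1511 = -1392699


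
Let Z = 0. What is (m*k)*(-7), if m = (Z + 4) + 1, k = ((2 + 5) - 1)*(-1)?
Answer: 210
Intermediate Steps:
k = -6 (k = (7 - 1)*(-1) = 6*(-1) = -6)
m = 5 (m = (0 + 4) + 1 = 4 + 1 = 5)
(m*k)*(-7) = (5*(-6))*(-7) = -30*(-7) = 210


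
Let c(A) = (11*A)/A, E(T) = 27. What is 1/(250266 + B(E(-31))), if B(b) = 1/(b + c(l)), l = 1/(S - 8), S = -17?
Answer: 38/9510109 ≈ 3.9957e-6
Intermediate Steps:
l = -1/25 (l = 1/(-17 - 8) = 1/(-25) = -1/25 ≈ -0.040000)
c(A) = 11
B(b) = 1/(11 + b) (B(b) = 1/(b + 11) = 1/(11 + b))
1/(250266 + B(E(-31))) = 1/(250266 + 1/(11 + 27)) = 1/(250266 + 1/38) = 1/(9510109/38) = 38/9510109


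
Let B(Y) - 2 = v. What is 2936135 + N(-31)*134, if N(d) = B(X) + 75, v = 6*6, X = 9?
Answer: 2951277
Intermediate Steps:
v = 36
B(Y) = 38 (B(Y) = 2 + 36 = 38)
N(d) = 113 (N(d) = 38 + 75 = 113)
2936135 + N(-31)*134 = 2936135 + 113*134 = 2936135 + 15142 = 2951277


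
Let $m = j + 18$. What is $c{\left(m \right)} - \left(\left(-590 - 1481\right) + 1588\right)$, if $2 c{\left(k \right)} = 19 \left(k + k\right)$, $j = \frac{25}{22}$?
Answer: $\frac{18625}{22} \approx 846.59$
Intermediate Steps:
$j = \frac{25}{22}$ ($j = 25 \cdot \frac{1}{22} = \frac{25}{22} \approx 1.1364$)
$m = \frac{421}{22}$ ($m = \frac{25}{22} + 18 = \frac{421}{22} \approx 19.136$)
$c{\left(k \right)} = 19 k$ ($c{\left(k \right)} = \frac{19 \left(k + k\right)}{2} = \frac{19 \cdot 2 k}{2} = \frac{38 k}{2} = 19 k$)
$c{\left(m \right)} - \left(\left(-590 - 1481\right) + 1588\right) = 19 \cdot \frac{421}{22} - \left(\left(-590 - 1481\right) + 1588\right) = \frac{7999}{22} - \left(-2071 + 1588\right) = \frac{7999}{22} - -483 = \frac{7999}{22} + 483 = \frac{18625}{22}$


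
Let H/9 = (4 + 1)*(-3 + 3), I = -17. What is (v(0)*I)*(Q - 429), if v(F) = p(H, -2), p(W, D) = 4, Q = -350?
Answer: 52972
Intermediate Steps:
H = 0 (H = 9*((4 + 1)*(-3 + 3)) = 9*(5*0) = 9*0 = 0)
v(F) = 4
(v(0)*I)*(Q - 429) = (4*(-17))*(-350 - 429) = -68*(-779) = 52972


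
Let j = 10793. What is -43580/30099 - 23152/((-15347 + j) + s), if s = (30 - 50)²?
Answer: 257910364/62515623 ≈ 4.1255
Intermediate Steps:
s = 400 (s = (-20)² = 400)
-43580/30099 - 23152/((-15347 + j) + s) = -43580/30099 - 23152/((-15347 + 10793) + 400) = -43580*1/30099 - 23152/(-4554 + 400) = -43580/30099 - 23152/(-4154) = -43580/30099 - 23152*(-1/4154) = -43580/30099 + 11576/2077 = 257910364/62515623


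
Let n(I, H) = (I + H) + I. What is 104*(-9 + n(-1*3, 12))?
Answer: -312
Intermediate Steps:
n(I, H) = H + 2*I (n(I, H) = (H + I) + I = H + 2*I)
104*(-9 + n(-1*3, 12)) = 104*(-9 + (12 + 2*(-1*3))) = 104*(-9 + (12 + 2*(-3))) = 104*(-9 + (12 - 6)) = 104*(-9 + 6) = 104*(-3) = -312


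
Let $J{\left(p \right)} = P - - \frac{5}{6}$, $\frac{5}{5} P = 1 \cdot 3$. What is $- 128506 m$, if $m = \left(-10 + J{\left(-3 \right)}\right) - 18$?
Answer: $\frac{9316685}{3} \approx 3.1056 \cdot 10^{6}$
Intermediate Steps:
$P = 3$ ($P = 1 \cdot 3 = 3$)
$J{\left(p \right)} = \frac{23}{6}$ ($J{\left(p \right)} = 3 - - \frac{5}{6} = 3 + \frac{5}{6} = \frac{23}{6}$)
$m = - \frac{145}{6}$ ($m = \left(-10 + \frac{23}{6}\right) - 18 = - \frac{37}{6} - 18 = - \frac{145}{6} \approx -24.167$)
$- 128506 m = \left(-128506\right) \left(- \frac{145}{6}\right) = \frac{9316685}{3}$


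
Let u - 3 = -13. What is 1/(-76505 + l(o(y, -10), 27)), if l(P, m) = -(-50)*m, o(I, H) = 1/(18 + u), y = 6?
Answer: -1/75155 ≈ -1.3306e-5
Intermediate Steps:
u = -10 (u = 3 - 13 = -10)
o(I, H) = ⅛ (o(I, H) = 1/(18 - 10) = 1/8 = ⅛)
l(P, m) = 50*m
1/(-76505 + l(o(y, -10), 27)) = 1/(-76505 + 50*27) = 1/(-76505 + 1350) = 1/(-75155) = -1/75155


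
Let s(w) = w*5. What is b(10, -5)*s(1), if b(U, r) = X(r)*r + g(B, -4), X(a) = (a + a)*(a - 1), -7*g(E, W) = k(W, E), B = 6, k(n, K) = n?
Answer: -10480/7 ≈ -1497.1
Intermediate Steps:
g(E, W) = -W/7
X(a) = 2*a*(-1 + a) (X(a) = (2*a)*(-1 + a) = 2*a*(-1 + a))
s(w) = 5*w
b(U, r) = 4/7 + 2*r²*(-1 + r) (b(U, r) = (2*r*(-1 + r))*r - ⅐*(-4) = 2*r²*(-1 + r) + 4/7 = 4/7 + 2*r²*(-1 + r))
b(10, -5)*s(1) = (4/7 + 2*(-5)²*(-1 - 5))*(5*1) = (4/7 + 2*25*(-6))*5 = (4/7 - 300)*5 = -2096/7*5 = -10480/7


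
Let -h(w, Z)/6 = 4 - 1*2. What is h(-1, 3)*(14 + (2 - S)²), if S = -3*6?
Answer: -4968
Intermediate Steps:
h(w, Z) = -12 (h(w, Z) = -6*(4 - 1*2) = -6*(4 - 2) = -6*2 = -12)
S = -18
h(-1, 3)*(14 + (2 - S)²) = -12*(14 + (2 - 1*(-18))²) = -12*(14 + (2 + 18)²) = -12*(14 + 20²) = -12*(14 + 400) = -12*414 = -4968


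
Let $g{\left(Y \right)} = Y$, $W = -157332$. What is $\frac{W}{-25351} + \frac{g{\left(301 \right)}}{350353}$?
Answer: $\frac{55129368847}{8881798903} \approx 6.207$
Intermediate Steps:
$\frac{W}{-25351} + \frac{g{\left(301 \right)}}{350353} = - \frac{157332}{-25351} + \frac{301}{350353} = \left(-157332\right) \left(- \frac{1}{25351}\right) + 301 \cdot \frac{1}{350353} = \frac{157332}{25351} + \frac{301}{350353} = \frac{55129368847}{8881798903}$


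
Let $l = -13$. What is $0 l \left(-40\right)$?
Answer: $0$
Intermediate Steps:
$0 l \left(-40\right) = 0 \left(-13\right) \left(-40\right) = 0 \left(-40\right) = 0$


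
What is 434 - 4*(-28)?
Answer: 546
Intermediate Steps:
434 - 4*(-28) = 434 - 1*(-112) = 434 + 112 = 546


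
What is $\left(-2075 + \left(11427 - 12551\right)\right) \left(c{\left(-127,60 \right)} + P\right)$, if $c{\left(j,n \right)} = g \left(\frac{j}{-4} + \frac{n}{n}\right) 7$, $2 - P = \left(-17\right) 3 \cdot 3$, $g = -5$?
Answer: $\frac{12684035}{4} \approx 3.171 \cdot 10^{6}$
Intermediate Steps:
$P = 155$ ($P = 2 - \left(-17\right) 3 \cdot 3 = 2 - \left(-51\right) 3 = 2 - -153 = 2 + 153 = 155$)
$c{\left(j,n \right)} = -35 + \frac{35 j}{4}$ ($c{\left(j,n \right)} = - 5 \left(\frac{j}{-4} + \frac{n}{n}\right) 7 = - 5 \left(j \left(- \frac{1}{4}\right) + 1\right) 7 = - 5 \left(- \frac{j}{4} + 1\right) 7 = - 5 \left(1 - \frac{j}{4}\right) 7 = \left(-5 + \frac{5 j}{4}\right) 7 = -35 + \frac{35 j}{4}$)
$\left(-2075 + \left(11427 - 12551\right)\right) \left(c{\left(-127,60 \right)} + P\right) = \left(-2075 + \left(11427 - 12551\right)\right) \left(\left(-35 + \frac{35}{4} \left(-127\right)\right) + 155\right) = \left(-2075 + \left(11427 - 12551\right)\right) \left(\left(-35 - \frac{4445}{4}\right) + 155\right) = \left(-2075 - 1124\right) \left(- \frac{4585}{4} + 155\right) = \left(-3199\right) \left(- \frac{3965}{4}\right) = \frac{12684035}{4}$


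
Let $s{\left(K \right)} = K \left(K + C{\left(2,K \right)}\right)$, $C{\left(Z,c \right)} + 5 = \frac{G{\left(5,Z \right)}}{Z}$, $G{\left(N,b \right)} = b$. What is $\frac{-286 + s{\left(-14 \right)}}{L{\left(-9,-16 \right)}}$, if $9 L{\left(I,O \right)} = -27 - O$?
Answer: $\frac{306}{11} \approx 27.818$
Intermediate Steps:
$C{\left(Z,c \right)} = -4$ ($C{\left(Z,c \right)} = -5 + \frac{Z}{Z} = -5 + 1 = -4$)
$s{\left(K \right)} = K \left(-4 + K\right)$ ($s{\left(K \right)} = K \left(K - 4\right) = K \left(-4 + K\right)$)
$L{\left(I,O \right)} = -3 - \frac{O}{9}$ ($L{\left(I,O \right)} = \frac{-27 - O}{9} = -3 - \frac{O}{9}$)
$\frac{-286 + s{\left(-14 \right)}}{L{\left(-9,-16 \right)}} = \frac{-286 - 14 \left(-4 - 14\right)}{-3 - - \frac{16}{9}} = \frac{-286 - -252}{-3 + \frac{16}{9}} = \frac{-286 + 252}{- \frac{11}{9}} = \left(-34\right) \left(- \frac{9}{11}\right) = \frac{306}{11}$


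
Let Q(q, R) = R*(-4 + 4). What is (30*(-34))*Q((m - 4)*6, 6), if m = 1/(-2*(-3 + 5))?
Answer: 0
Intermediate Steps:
m = -1/4 (m = 1/(-2*2) = 1/(-4) = -1/4 ≈ -0.25000)
Q(q, R) = 0 (Q(q, R) = R*0 = 0)
(30*(-34))*Q((m - 4)*6, 6) = (30*(-34))*0 = -1020*0 = 0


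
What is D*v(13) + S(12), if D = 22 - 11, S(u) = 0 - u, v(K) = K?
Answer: 131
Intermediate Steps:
S(u) = -u
D = 11
D*v(13) + S(12) = 11*13 - 1*12 = 143 - 12 = 131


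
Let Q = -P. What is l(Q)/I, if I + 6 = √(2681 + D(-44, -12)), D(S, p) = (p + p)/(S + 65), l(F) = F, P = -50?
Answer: 700/6169 + 650*√777/18507 ≈ 1.0925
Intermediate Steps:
Q = 50 (Q = -1*(-50) = 50)
D(S, p) = 2*p/(65 + S) (D(S, p) = (2*p)/(65 + S) = 2*p/(65 + S))
I = -6 + 13*√777/7 (I = -6 + √(2681 + 2*(-12)/(65 - 44)) = -6 + √(2681 + 2*(-12)/21) = -6 + √(2681 + 2*(-12)*(1/21)) = -6 + √(2681 - 8/7) = -6 + √(18759/7) = -6 + 13*√777/7 ≈ 45.767)
l(Q)/I = 50/(-6 + 13*√777/7)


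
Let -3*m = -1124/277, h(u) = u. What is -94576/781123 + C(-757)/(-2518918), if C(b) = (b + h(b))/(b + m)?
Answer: -74797667119974353/617765546296625951 ≈ -0.12108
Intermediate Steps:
m = 1124/831 (m = -(-1124)/(3*277) = -1/3*(-1124/277) = 1124/831 ≈ 1.3526)
C(b) = 2*b/(1124/831 + b) (C(b) = (b + b)/(b + 1124/831) = (2*b)/(1124/831 + b) = 2*b/(1124/831 + b))
-94576/781123 + C(-757)/(-2518918) = -94576/781123 + (1662*(-757)/(1124 + 831*(-757)))/(-2518918) = -94576*1/781123 + (1662*(-757)/(1124 - 629067))*(-1/2518918) = -94576/781123 + (1662*(-757)/(-627943))*(-1/2518918) = -94576/781123 + (1662*(-757)*(-1/627943))*(-1/2518918) = -94576/781123 + (1258134/627943)*(-1/2518918) = -94576/781123 - 629067/790868462837 = -74797667119974353/617765546296625951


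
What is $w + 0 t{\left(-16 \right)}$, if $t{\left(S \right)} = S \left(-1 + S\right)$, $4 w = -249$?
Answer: $- \frac{249}{4} \approx -62.25$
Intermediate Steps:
$w = - \frac{249}{4}$ ($w = \frac{1}{4} \left(-249\right) = - \frac{249}{4} \approx -62.25$)
$w + 0 t{\left(-16 \right)} = - \frac{249}{4} + 0 \left(- 16 \left(-1 - 16\right)\right) = - \frac{249}{4} + 0 \left(\left(-16\right) \left(-17\right)\right) = - \frac{249}{4} + 0 \cdot 272 = - \frac{249}{4} + 0 = - \frac{249}{4}$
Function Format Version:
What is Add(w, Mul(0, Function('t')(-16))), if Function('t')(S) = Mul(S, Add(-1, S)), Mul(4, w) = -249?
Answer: Rational(-249, 4) ≈ -62.250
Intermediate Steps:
w = Rational(-249, 4) (w = Mul(Rational(1, 4), -249) = Rational(-249, 4) ≈ -62.250)
Add(w, Mul(0, Function('t')(-16))) = Add(Rational(-249, 4), Mul(0, Mul(-16, Add(-1, -16)))) = Add(Rational(-249, 4), Mul(0, Mul(-16, -17))) = Add(Rational(-249, 4), Mul(0, 272)) = Add(Rational(-249, 4), 0) = Rational(-249, 4)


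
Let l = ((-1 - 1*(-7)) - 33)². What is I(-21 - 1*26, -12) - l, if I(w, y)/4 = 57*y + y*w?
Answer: -1209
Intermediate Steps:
l = 729 (l = ((-1 + 7) - 33)² = (6 - 33)² = (-27)² = 729)
I(w, y) = 228*y + 4*w*y (I(w, y) = 4*(57*y + y*w) = 4*(57*y + w*y) = 228*y + 4*w*y)
I(-21 - 1*26, -12) - l = 4*(-12)*(57 + (-21 - 1*26)) - 1*729 = 4*(-12)*(57 + (-21 - 26)) - 729 = 4*(-12)*(57 - 47) - 729 = 4*(-12)*10 - 729 = -480 - 729 = -1209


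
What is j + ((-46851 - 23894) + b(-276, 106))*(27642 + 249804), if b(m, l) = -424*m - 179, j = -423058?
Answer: 12789837542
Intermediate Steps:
b(m, l) = -179 - 424*m
j + ((-46851 - 23894) + b(-276, 106))*(27642 + 249804) = -423058 + ((-46851 - 23894) + (-179 - 424*(-276)))*(27642 + 249804) = -423058 + (-70745 + (-179 + 117024))*277446 = -423058 + (-70745 + 116845)*277446 = -423058 + 46100*277446 = -423058 + 12790260600 = 12789837542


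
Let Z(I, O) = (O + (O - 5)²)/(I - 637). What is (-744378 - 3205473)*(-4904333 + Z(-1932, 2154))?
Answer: 49783336762477032/2569 ≈ 1.9378e+13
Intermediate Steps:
Z(I, O) = (O + (-5 + O)²)/(-637 + I)
(-744378 - 3205473)*(-4904333 + Z(-1932, 2154)) = (-744378 - 3205473)*(-4904333 + (2154 + (-5 + 2154)²)/(-637 - 1932)) = -3949851*(-4904333 + (2154 + 2149²)/(-2569)) = -3949851*(-4904333 - (2154 + 4618201)/2569) = -3949851*(-4904333 - 1/2569*4620355) = -3949851*(-4904333 - 4620355/2569) = -3949851*(-12603851832/2569) = 49783336762477032/2569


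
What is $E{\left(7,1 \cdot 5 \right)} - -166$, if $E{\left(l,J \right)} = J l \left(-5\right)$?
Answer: $-9$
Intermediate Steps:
$E{\left(l,J \right)} = - 5 J l$
$E{\left(7,1 \cdot 5 \right)} - -166 = \left(-5\right) 1 \cdot 5 \cdot 7 - -166 = \left(-5\right) 5 \cdot 7 + 166 = -175 + 166 = -9$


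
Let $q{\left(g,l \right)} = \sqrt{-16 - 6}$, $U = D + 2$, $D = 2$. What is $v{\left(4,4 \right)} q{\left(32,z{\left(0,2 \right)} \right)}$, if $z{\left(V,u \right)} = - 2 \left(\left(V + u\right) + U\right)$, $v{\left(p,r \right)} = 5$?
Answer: $5 i \sqrt{22} \approx 23.452 i$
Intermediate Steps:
$U = 4$ ($U = 2 + 2 = 4$)
$z{\left(V,u \right)} = -8 - 2 V - 2 u$ ($z{\left(V,u \right)} = - 2 \left(\left(V + u\right) + 4\right) = - 2 \left(4 + V + u\right) = -8 - 2 V - 2 u$)
$q{\left(g,l \right)} = i \sqrt{22}$ ($q{\left(g,l \right)} = \sqrt{-22} = i \sqrt{22}$)
$v{\left(4,4 \right)} q{\left(32,z{\left(0,2 \right)} \right)} = 5 i \sqrt{22}$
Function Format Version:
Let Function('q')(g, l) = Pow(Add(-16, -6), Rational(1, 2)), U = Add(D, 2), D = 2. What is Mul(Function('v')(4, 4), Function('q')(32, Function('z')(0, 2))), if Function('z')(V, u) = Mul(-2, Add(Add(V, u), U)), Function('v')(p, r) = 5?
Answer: Mul(5, I, Pow(22, Rational(1, 2))) ≈ Mul(23.452, I)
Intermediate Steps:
U = 4 (U = Add(2, 2) = 4)
Function('z')(V, u) = Add(-8, Mul(-2, V), Mul(-2, u)) (Function('z')(V, u) = Mul(-2, Add(Add(V, u), 4)) = Mul(-2, Add(4, V, u)) = Add(-8, Mul(-2, V), Mul(-2, u)))
Function('q')(g, l) = Mul(I, Pow(22, Rational(1, 2))) (Function('q')(g, l) = Pow(-22, Rational(1, 2)) = Mul(I, Pow(22, Rational(1, 2))))
Mul(Function('v')(4, 4), Function('q')(32, Function('z')(0, 2))) = Mul(5, Mul(I, Pow(22, Rational(1, 2)))) = Mul(5, I, Pow(22, Rational(1, 2)))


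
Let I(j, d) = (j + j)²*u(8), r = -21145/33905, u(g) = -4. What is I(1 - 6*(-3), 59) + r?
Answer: -39171285/6781 ≈ -5776.6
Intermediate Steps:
r = -4229/6781 (r = -21145*1/33905 = -4229/6781 ≈ -0.62365)
I(j, d) = -16*j² (I(j, d) = (j + j)²*(-4) = (2*j)²*(-4) = (4*j²)*(-4) = -16*j²)
I(1 - 6*(-3), 59) + r = -16*(1 - 6*(-3))² - 4229/6781 = -16*(1 + 18)² - 4229/6781 = -16*19² - 4229/6781 = -16*361 - 4229/6781 = -5776 - 4229/6781 = -39171285/6781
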